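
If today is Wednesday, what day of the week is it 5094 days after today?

5094 mod 7 = 5 (since 727·7 = 5089).
Wednesday + 5 days → Monday.

Monday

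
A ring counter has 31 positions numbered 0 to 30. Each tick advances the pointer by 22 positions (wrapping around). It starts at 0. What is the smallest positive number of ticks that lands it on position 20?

The inverse of 22 mod 31 is 24 (since 22·24 = 528 ≡ 1).
So x ≡ 24·20 = 480 ≡ 15 (mod 31).

15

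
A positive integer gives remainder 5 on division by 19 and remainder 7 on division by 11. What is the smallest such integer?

62

x ≡ 7 (mod 11) gives x ∈ {7, 18, 29, 40, 51, 62}.
The first of these with x mod 19 = 5 is 62.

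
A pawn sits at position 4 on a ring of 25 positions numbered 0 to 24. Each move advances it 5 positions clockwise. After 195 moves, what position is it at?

4

195·5 = 975.
Dividing 975 by 25 gives quotient 39 and remainder 0.
(4 + 0) mod 25 = 4.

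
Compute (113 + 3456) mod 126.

3456 − 27·126 = 54, so 3456 ≡ 54 (mod 126).
(113 + 54) mod 126 = 41.

41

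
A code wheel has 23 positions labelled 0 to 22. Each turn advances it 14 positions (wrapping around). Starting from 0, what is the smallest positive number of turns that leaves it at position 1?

5

14·5 = 70 = 3·23 + 1, so 14⁻¹ ≡ 5 (mod 23).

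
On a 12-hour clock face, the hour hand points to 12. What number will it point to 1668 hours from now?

12

Dividing 1668 by 12 gives quotient 139 and remainder 0.
12 + 0 → 12 on a 12-hour dial.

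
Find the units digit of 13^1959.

7

The units digit of 13^n cycles with period 4: 3, 9, 7, 1, …
1959 mod 4 = 3, so the last digit matches 3^3 = 7.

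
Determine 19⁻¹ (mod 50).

50 = 2·19 + 12
19 = 1·12 + 7
12 = 1·7 + 5
7 = 1·5 + 2
5 = 2·2 + 1
2 = 2·1 + 0
Back-substituting gives 19·29 ≡ 1 (mod 50).

29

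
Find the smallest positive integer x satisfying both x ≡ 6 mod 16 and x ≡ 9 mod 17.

230

x ≡ 6 (mod 16) gives x ∈ {6, 22, 38, 54, 70, 86, 102, 118, …}.
The first of these with x mod 17 = 9 is 230.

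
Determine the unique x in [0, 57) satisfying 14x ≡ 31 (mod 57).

47

14⁻¹ ≡ 53 (mod 57) because 14·53 = 742 = 13·57 + 1.
So x ≡ 53·31 = 1643 ≡ 47 (mod 57).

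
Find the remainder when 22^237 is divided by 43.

2

Square-and-reduce mod 43: 22^1≡22, 22^2≡11, 22^4≡35, 22^8≡21, 22^16≡11, 22^32≡35, 22^64≡21, 22^128≡11.
Since 237 = 1 + 4 + 8 + 32 + 64 + 128 in binary, 22^237 ≡ 22·35·21·35·21·11 ≡ 2 (mod 43).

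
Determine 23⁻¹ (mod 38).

5

38 = 1·23 + 15
23 = 1·15 + 8
15 = 1·8 + 7
8 = 1·7 + 1
7 = 7·1 + 0
Back-substituting gives 23·5 ≡ 1 (mod 38).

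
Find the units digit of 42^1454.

Powers of 2 mod 10 repeat with period 4: 2, 4, 8, 6.
1454 mod 4 = 2, so the last digit matches 2^2 = 4.

4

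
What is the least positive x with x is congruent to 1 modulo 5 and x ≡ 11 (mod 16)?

11

Since 16·1 ≡ 1 (mod 5), take x = 11 + 16·((1−11)·1 mod 5) = 11 + 16·0 = 11.
Check: 11 mod 5 = 1, 11 mod 16 = 11.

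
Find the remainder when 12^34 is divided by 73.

Square-and-reduce mod 73: 12^1≡12, 12^2≡71, 12^4≡4, 12^8≡16, 12^16≡37, 12^32≡55.
34 = 2 + 32, so 12^34 ≡ 71·55 ≡ 36 (mod 73).

36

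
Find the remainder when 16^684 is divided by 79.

By repeated squaring mod 79: 16^1≡16, 16^2≡19, 16^4≡45, 16^8≡50, 16^16≡51, 16^32≡73, 16^64≡36, 16^128≡32, 16^256≡76, 16^512≡9.
684 = 4 + 8 + 32 + 128 + 512, so 16^684 ≡ 45·50·73·32·9 ≡ 64 (mod 79).

64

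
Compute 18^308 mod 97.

22

Square-and-reduce mod 97: 18^1≡18, 18^2≡33, 18^4≡22, 18^8≡96, 18^16≡1, 18^32≡1, 18^64≡1, 18^128≡1, 18^256≡1.
308 = 4 + 16 + 32 + 256, so 18^308 ≡ 22·1·1·1 ≡ 22 (mod 97).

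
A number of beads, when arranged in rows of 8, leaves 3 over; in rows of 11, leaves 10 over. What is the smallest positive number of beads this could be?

Since 11·3 ≡ 1 (mod 8), take x = 10 + 11·((3−10)·3 mod 8) = 10 + 11·3 = 43.
Check: 43 mod 8 = 3, 43 mod 11 = 10.

43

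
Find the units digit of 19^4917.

9

Powers of 9 mod 10 repeat with period 2: 9, 1.
4917 leaves remainder 1 on division by 2, so 19^4917 ends in 9.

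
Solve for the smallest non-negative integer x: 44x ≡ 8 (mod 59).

27

The inverse of 44 mod 59 is 55 (since 44·55 = 2420 ≡ 1).
Multiplying both sides by 55: x ≡ 55·8 = 440 ≡ 27 (mod 59).
Check: 44·27 = 1188 = 20·59 + 8.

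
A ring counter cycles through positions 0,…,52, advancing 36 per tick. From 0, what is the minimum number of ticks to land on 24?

36⁻¹ ≡ 28 (mod 53) because 36·28 = 1008 = 19·53 + 1.
So x ≡ 28·24 = 672 ≡ 36 (mod 53).

36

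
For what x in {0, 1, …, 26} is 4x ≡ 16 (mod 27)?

4

4⁻¹ ≡ 7 (mod 27) because 4·7 = 28 = 1·27 + 1.
So x ≡ 7·16 = 112 ≡ 4 (mod 27).
Check: 4·4 = 16 = 0·27 + 16.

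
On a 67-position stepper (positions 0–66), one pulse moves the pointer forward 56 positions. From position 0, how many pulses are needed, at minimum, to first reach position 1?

67 = 1·56 + 11
56 = 5·11 + 1
11 = 11·1 + 0
Back-substituting gives 56·6 ≡ 1 (mod 67).

6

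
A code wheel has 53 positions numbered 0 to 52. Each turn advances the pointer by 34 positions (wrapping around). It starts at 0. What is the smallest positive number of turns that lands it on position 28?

34⁻¹ ≡ 39 (mod 53) because 34·39 = 1326 = 25·53 + 1.
So x ≡ 39·28 = 1092 ≡ 32 (mod 53).
Check: 34·32 = 1088 = 20·53 + 28.

32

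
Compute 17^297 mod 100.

77

Successive squares of 17 mod 100: 17^1≡17, 17^2≡89, 17^4≡21, 17^8≡41, 17^16≡81, 17^32≡61, 17^64≡21, 17^128≡41, 17^256≡81.
297 = 1 + 8 + 32 + 256, so 17^297 ≡ 17·41·61·81 ≡ 77 (mod 100).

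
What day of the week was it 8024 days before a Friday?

Wednesday

8024 mod 7 = 2 (since 1146·7 = 8022).
Friday − 2 days → Wednesday.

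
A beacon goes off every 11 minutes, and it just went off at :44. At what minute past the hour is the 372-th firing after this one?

372·11 = 4092.
4092 = 68·60 + 12, so 4092 mod 60 = 12.
(44 + 12) mod 60 = 56.

56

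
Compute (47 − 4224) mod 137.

70

Dividing 4224 by 137 gives quotient 30 and remainder 114.
(47 − 114) mod 137 = 70.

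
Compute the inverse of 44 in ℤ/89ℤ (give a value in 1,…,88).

87

44·87 = 3828 = 43·89 + 1, so 44⁻¹ ≡ 87 (mod 89).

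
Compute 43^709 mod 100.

43

Successive squares of 43 mod 100: 43^1≡43, 43^2≡49, 43^4≡1, 43^8≡1, 43^16≡1, 43^32≡1, 43^64≡1, 43^128≡1, 43^256≡1, 43^512≡1.
Since 709 = 1 + 4 + 64 + 128 + 512 in binary, 43^709 ≡ 43·1·1·1·1 ≡ 43 (mod 100).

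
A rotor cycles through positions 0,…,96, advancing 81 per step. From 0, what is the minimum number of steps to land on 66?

8

The inverse of 81 mod 97 is 6 (since 81·6 = 486 ≡ 1).
Multiplying both sides by 6: x ≡ 6·66 = 396 ≡ 8 (mod 97).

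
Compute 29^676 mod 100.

21

By repeated squaring mod 100: 29^1≡29, 29^2≡41, 29^4≡81, 29^8≡61, 29^16≡21, 29^32≡41, 29^64≡81, 29^128≡61, 29^256≡21, 29^512≡41.
Since 676 = 4 + 32 + 128 + 512 in binary, 29^676 ≡ 81·41·61·41 ≡ 21 (mod 100).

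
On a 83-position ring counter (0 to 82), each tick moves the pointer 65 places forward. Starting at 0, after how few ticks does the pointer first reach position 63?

38

The inverse of 65 mod 83 is 23 (since 65·23 = 1495 ≡ 1).
So x ≡ 23·63 = 1449 ≡ 38 (mod 83).
Check: 65·38 = 2470 = 29·83 + 63.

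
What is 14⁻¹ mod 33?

33 = 2·14 + 5
14 = 2·5 + 4
5 = 1·4 + 1
4 = 4·1 + 0
Back-substituting gives 14·26 ≡ 1 (mod 33).

26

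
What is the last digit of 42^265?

2

Last digits of 2^n: 2, 4, 8, 6 (period 4).
265 mod 4 = 1, so the last digit matches 2^1 = 2.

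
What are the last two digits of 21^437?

Square-and-reduce mod 100: 21^1≡21, 21^2≡41, 21^4≡81, 21^8≡61, 21^16≡21, 21^32≡41, 21^64≡81, 21^128≡61, 21^256≡21.
Since 437 = 1 + 4 + 16 + 32 + 128 + 256 in binary, 21^437 ≡ 21·81·21·41·61·21 ≡ 41 (mod 100).

41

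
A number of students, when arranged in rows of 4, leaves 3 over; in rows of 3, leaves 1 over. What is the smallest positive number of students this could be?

Since 3·3 ≡ 1 (mod 4), take x = 1 + 3·((3−1)·3 mod 4) = 1 + 3·2 = 7.
Check: 7 mod 4 = 3, 7 mod 3 = 1.

7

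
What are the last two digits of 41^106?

41

Successive squares of 41 mod 100: 41^1≡41, 41^2≡81, 41^4≡61, 41^8≡21, 41^16≡41, 41^32≡81, 41^64≡61.
Since 106 = 2 + 8 + 32 + 64 in binary, 41^106 ≡ 81·21·81·61 ≡ 41 (mod 100).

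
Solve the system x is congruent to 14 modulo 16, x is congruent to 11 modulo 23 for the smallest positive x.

126

x ≡ 14 (mod 16) gives x ∈ {14, 30, 46, 62, 78, 94, 110, 126}.
The first of these with x mod 23 = 11 is 126.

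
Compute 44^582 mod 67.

Successive squares of 44 mod 67: 44^1≡44, 44^2≡60, 44^4≡49, 44^8≡56, 44^16≡54, 44^32≡35, 44^64≡19, 44^128≡26, 44^256≡6, 44^512≡36.
582 = 2 + 4 + 64 + 512, so 44^582 ≡ 60·49·19·36 ≡ 22 (mod 67).

22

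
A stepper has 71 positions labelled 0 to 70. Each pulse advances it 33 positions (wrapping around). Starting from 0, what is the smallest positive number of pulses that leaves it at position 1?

33·28 = 924 = 13·71 + 1, so 33⁻¹ ≡ 28 (mod 71).

28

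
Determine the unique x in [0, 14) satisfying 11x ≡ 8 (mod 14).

The inverse of 11 mod 14 is 9 (since 11·9 = 99 ≡ 1).
Multiplying both sides by 9: x ≡ 9·8 = 72 ≡ 2 (mod 14).

2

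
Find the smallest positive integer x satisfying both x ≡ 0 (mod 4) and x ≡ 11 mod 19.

68

x ≡ 0 (mod 4) gives x ∈ {0, 4, 8, 12, 16, 20, 24, 28, …}.
The first of these with x mod 19 = 11 is 68.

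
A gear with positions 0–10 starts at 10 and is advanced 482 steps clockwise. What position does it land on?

482 − 43·11 = 9, so 482 ≡ 9 (mod 11).
(10 + 9) mod 11 = 8.

8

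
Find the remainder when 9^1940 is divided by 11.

Square-and-reduce mod 11: 9^1≡9, 9^2≡4, 9^4≡5, 9^8≡3, 9^16≡9, 9^32≡4, 9^64≡5, 9^128≡3, 9^256≡9, 9^512≡4, 9^1024≡5.
Since 1940 = 4 + 16 + 128 + 256 + 512 + 1024 in binary, 9^1940 ≡ 5·9·3·9·4·5 ≡ 1 (mod 11).

1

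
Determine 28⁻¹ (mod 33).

13

33 = 1·28 + 5
28 = 5·5 + 3
5 = 1·3 + 2
3 = 1·2 + 1
2 = 2·1 + 0
Back-substituting gives 28·13 ≡ 1 (mod 33).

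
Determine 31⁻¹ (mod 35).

31·26 = 806 = 23·35 + 1, so 31⁻¹ ≡ 26 (mod 35).

26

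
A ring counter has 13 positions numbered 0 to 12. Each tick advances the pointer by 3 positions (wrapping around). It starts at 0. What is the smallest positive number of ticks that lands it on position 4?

The inverse of 3 mod 13 is 9 (since 3·9 = 27 ≡ 1).
Multiplying both sides by 9: x ≡ 9·4 = 36 ≡ 10 (mod 13).

10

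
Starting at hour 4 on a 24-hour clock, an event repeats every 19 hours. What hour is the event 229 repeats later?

11

229·19 = 4351.
Dividing 4351 by 24 gives quotient 181 and remainder 7.
(4 + 7) mod 24 = 11.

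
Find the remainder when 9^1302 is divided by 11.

Successive squares of 9 mod 11: 9^1≡9, 9^2≡4, 9^4≡5, 9^8≡3, 9^16≡9, 9^32≡4, 9^64≡5, 9^128≡3, 9^256≡9, 9^512≡4, 9^1024≡5.
Since 1302 = 2 + 4 + 16 + 256 + 1024 in binary, 9^1302 ≡ 4·5·9·9·5 ≡ 4 (mod 11).

4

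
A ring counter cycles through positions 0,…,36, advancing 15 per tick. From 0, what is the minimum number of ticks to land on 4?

15⁻¹ ≡ 5 (mod 37) because 15·5 = 75 = 2·37 + 1.
Multiplying both sides by 5: x ≡ 5·4 = 20 ≡ 20 (mod 37).
Check: 15·20 = 300 = 8·37 + 4.

20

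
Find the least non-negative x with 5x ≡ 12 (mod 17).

5⁻¹ ≡ 7 (mod 17) because 5·7 = 35 = 2·17 + 1.
So x ≡ 7·12 = 84 ≡ 16 (mod 17).

16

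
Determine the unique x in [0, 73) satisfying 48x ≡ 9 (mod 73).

23

48⁻¹ ≡ 35 (mod 73) because 48·35 = 1680 = 23·73 + 1.
So x ≡ 35·9 = 315 ≡ 23 (mod 73).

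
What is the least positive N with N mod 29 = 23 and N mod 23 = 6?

52

x ≡ 6 (mod 23) gives x ∈ {6, 29, 52}.
The first of these with x mod 29 = 23 is 52.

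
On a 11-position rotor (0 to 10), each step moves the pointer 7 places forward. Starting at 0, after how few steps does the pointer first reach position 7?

7⁻¹ ≡ 8 (mod 11) because 7·8 = 56 = 5·11 + 1.
So x ≡ 8·7 = 56 ≡ 1 (mod 11).
Check: 7·1 = 7 = 0·11 + 7.

1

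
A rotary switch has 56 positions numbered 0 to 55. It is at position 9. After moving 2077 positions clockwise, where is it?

2077 = 37·56 + 5, so 2077 mod 56 = 5.
(9 + 5) mod 56 = 14.

14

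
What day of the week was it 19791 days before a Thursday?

Tuesday

Dividing 19791 by 7 gives quotient 2827 and remainder 2.
Thursday − 2 days → Tuesday.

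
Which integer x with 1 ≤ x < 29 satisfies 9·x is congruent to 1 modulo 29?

29 = 3·9 + 2
9 = 4·2 + 1
2 = 2·1 + 0
Back-substituting gives 9·13 ≡ 1 (mod 29).

13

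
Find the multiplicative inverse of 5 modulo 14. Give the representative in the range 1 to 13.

14 = 2·5 + 4
5 = 1·4 + 1
4 = 4·1 + 0
Back-substituting gives 5·3 ≡ 1 (mod 14).

3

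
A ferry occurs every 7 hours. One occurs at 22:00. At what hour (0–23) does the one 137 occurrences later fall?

137·7 = 959.
Dividing 959 by 24 gives quotient 39 and remainder 23.
(22 + 23) mod 24 = 21.

21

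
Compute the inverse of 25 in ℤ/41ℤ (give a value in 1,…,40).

41 = 1·25 + 16
25 = 1·16 + 9
16 = 1·9 + 7
9 = 1·7 + 2
7 = 3·2 + 1
2 = 2·1 + 0
Back-substituting gives 25·23 ≡ 1 (mod 41).

23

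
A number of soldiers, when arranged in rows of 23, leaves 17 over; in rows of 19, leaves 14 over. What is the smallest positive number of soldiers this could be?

x ≡ 14 (mod 19) gives x ∈ {14, 33, 52, 71, 90, 109}.
The first of these with x mod 23 = 17 is 109.

109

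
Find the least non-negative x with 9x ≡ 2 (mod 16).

2

The inverse of 9 mod 16 is 9 (since 9·9 = 81 ≡ 1).
So x ≡ 9·2 = 18 ≡ 2 (mod 16).
Check: 9·2 = 18 = 1·16 + 2.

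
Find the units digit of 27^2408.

1

Last digits of 7^n: 7, 9, 3, 1 (period 4).
2408 mod 4 = 0, so the last digit matches 7^4 = 1.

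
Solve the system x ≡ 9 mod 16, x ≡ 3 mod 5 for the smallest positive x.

73

x ≡ 3 (mod 5) gives x ∈ {3, 8, 13, 18, 23, 28, 33, 38, …}.
The first of these with x mod 16 = 9 is 73.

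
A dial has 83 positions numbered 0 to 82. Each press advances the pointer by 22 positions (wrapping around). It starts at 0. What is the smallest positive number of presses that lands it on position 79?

30

The inverse of 22 mod 83 is 34 (since 22·34 = 748 ≡ 1).
So x ≡ 34·79 = 2686 ≡ 30 (mod 83).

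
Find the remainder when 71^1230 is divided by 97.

Square-and-reduce mod 97: 71^1≡71, 71^2≡94, 71^4≡9, 71^8≡81, 71^16≡62, 71^32≡61, 71^64≡35, 71^128≡61, 71^256≡35, 71^512≡61, 71^1024≡35.
Since 1230 = 2 + 4 + 8 + 64 + 128 + 1024 in binary, 71^1230 ≡ 94·9·81·35·61·35 ≡ 85 (mod 97).

85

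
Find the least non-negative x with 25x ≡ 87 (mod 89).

The inverse of 25 mod 89 is 57 (since 25·57 = 1425 ≡ 1).
Multiplying both sides by 57: x ≡ 57·87 = 4959 ≡ 64 (mod 89).

64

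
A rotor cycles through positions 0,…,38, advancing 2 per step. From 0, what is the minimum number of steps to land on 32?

The inverse of 2 mod 39 is 20 (since 2·20 = 40 ≡ 1).
So x ≡ 20·32 = 640 ≡ 16 (mod 39).

16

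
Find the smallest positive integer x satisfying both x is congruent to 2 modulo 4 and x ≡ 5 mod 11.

Since 11·3 ≡ 1 (mod 4), take x = 5 + 11·((2−5)·3 mod 4) = 5 + 11·3 = 38.
Check: 38 mod 4 = 2, 38 mod 11 = 5.

38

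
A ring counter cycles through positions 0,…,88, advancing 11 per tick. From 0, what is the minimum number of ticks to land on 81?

The inverse of 11 mod 89 is 81 (since 11·81 = 891 ≡ 1).
So x ≡ 81·81 = 6561 ≡ 64 (mod 89).
Check: 11·64 = 704 = 7·89 + 81.

64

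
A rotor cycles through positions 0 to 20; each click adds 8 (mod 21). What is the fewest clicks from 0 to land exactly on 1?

8

8·8 = 64 = 3·21 + 1, so 8⁻¹ ≡ 8 (mod 21).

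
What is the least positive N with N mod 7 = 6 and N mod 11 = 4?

Since 11·2 ≡ 1 (mod 7), take x = 4 + 11·((6−4)·2 mod 7) = 4 + 11·4 = 48.
Check: 48 mod 7 = 6, 48 mod 11 = 4.

48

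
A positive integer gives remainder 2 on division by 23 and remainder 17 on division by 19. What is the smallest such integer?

416

x ≡ 17 (mod 19) gives x ∈ {17, 36, 55, 74, 93, 112, 131, 150, …}.
The first of these with x mod 23 = 2 is 416.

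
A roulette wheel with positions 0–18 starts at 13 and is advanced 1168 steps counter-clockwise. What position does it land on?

1168 = 61·19 + 9, so 1168 mod 19 = 9.
(13 − 9) mod 19 = 4.

4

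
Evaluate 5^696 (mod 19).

By repeated squaring mod 19: 5^1≡5, 5^2≡6, 5^4≡17, 5^8≡4, 5^16≡16, 5^32≡9, 5^64≡5, 5^128≡6, 5^256≡17, 5^512≡4.
Since 696 = 8 + 16 + 32 + 128 + 512 in binary, 5^696 ≡ 4·16·9·6·4 ≡ 11 (mod 19).

11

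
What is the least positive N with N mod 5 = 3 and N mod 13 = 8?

8

x ≡ 3 (mod 5) gives x ∈ {3, 8}.
The first of these with x mod 13 = 8 is 8.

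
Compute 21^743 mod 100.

61

By repeated squaring mod 100: 21^1≡21, 21^2≡41, 21^4≡81, 21^8≡61, 21^16≡21, 21^32≡41, 21^64≡81, 21^128≡61, 21^256≡21, 21^512≡41.
Since 743 = 1 + 2 + 4 + 32 + 64 + 128 + 512 in binary, 21^743 ≡ 21·41·81·41·81·61·41 ≡ 61 (mod 100).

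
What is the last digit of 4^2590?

Last digits of 4^n: 4, 6 (period 2).
2590 mod 2 = 0, so the last digit matches 4^2 = 6.

6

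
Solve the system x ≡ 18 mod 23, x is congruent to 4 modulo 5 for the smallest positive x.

x ≡ 4 (mod 5) gives x ∈ {4, 9, 14, 19, 24, 29, 34, 39, …}.
The first of these with x mod 23 = 18 is 64.

64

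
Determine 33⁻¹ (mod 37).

9

33·9 = 297 = 8·37 + 1, so 33⁻¹ ≡ 9 (mod 37).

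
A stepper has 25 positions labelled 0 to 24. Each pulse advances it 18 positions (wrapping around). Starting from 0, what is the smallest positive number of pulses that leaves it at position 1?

18·7 = 126 = 5·25 + 1, so 18⁻¹ ≡ 7 (mod 25).

7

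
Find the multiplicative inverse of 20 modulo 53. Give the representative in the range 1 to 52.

8

20·8 = 160 = 3·53 + 1, so 20⁻¹ ≡ 8 (mod 53).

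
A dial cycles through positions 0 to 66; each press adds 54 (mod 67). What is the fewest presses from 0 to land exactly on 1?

36

54·36 = 1944 = 29·67 + 1, so 54⁻¹ ≡ 36 (mod 67).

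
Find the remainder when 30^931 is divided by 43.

7

Successive squares of 30 mod 43: 30^1≡30, 30^2≡40, 30^4≡9, 30^8≡38, 30^16≡25, 30^32≡23, 30^64≡13, 30^128≡40, 30^256≡9, 30^512≡38.
931 = 1 + 2 + 32 + 128 + 256 + 512, so 30^931 ≡ 30·40·23·40·9·38 ≡ 7 (mod 43).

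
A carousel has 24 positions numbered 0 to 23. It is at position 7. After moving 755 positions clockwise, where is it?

18

755 − 31·24 = 11, so 755 ≡ 11 (mod 24).
(7 + 11) mod 24 = 18.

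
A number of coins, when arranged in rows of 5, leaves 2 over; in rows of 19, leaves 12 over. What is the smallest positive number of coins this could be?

12

Since 19·4 ≡ 1 (mod 5), take x = 12 + 19·((2−12)·4 mod 5) = 12 + 19·0 = 12.
Check: 12 mod 5 = 2, 12 mod 19 = 12.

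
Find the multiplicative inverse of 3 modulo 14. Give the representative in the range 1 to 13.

5

14 = 4·3 + 2
3 = 1·2 + 1
2 = 2·1 + 0
Back-substituting gives 3·5 ≡ 1 (mod 14).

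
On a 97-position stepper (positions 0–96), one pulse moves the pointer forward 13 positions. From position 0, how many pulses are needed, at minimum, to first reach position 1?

97 = 7·13 + 6
13 = 2·6 + 1
6 = 6·1 + 0
Back-substituting gives 13·15 ≡ 1 (mod 97).

15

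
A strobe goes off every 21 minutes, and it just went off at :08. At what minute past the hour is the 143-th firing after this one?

11

143·21 = 3003.
3003 = 50·60 + 3, so 3003 mod 60 = 3.
(8 + 3) mod 60 = 11.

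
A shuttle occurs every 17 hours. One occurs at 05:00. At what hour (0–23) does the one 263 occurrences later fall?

12

263·17 = 4471.
4471 − 186·24 = 7, so 4471 ≡ 7 (mod 24).
(5 + 7) mod 24 = 12.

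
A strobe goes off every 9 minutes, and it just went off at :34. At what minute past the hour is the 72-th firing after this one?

22

72·9 = 648.
648 = 10·60 + 48, so 648 mod 60 = 48.
(34 + 48) mod 60 = 22.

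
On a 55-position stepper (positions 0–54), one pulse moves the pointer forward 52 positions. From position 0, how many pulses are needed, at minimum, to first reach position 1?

52·18 = 936 = 17·55 + 1, so 52⁻¹ ≡ 18 (mod 55).

18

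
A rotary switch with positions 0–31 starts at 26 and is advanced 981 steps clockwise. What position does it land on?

15

Dividing 981 by 32 gives quotient 30 and remainder 21.
(26 + 21) mod 32 = 15.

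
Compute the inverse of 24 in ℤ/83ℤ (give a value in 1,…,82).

83 = 3·24 + 11
24 = 2·11 + 2
11 = 5·2 + 1
2 = 2·1 + 0
Back-substituting gives 24·45 ≡ 1 (mod 83).

45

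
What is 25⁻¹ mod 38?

35

38 = 1·25 + 13
25 = 1·13 + 12
13 = 1·12 + 1
12 = 12·1 + 0
Back-substituting gives 25·35 ≡ 1 (mod 38).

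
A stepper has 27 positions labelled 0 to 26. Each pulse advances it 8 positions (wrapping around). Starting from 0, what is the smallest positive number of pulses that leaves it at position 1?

17

27 = 3·8 + 3
8 = 2·3 + 2
3 = 1·2 + 1
2 = 2·1 + 0
Back-substituting gives 8·17 ≡ 1 (mod 27).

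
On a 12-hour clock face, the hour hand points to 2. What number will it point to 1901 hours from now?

7

1901 mod 12 = 5 (since 158·12 = 1896).
2 + 5 → 7 on a 12-hour dial.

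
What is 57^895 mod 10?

Last digits of 7^n: 7, 9, 3, 1 (period 4).
895 leaves remainder 3 on division by 4, so 57^895 ends in 3.

3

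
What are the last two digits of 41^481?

Successive squares of 41 mod 100: 41^1≡41, 41^2≡81, 41^4≡61, 41^8≡21, 41^16≡41, 41^32≡81, 41^64≡61, 41^128≡21, 41^256≡41.
Since 481 = 1 + 32 + 64 + 128 + 256 in binary, 41^481 ≡ 41·81·61·21·41 ≡ 41 (mod 100).

41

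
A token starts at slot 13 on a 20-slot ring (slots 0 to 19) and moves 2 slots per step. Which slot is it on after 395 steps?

395·2 = 790.
790 mod 20 = 10 (since 39·20 = 780).
(13 + 10) mod 20 = 3.

3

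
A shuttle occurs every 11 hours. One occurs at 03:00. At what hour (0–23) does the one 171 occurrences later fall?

12

171·11 = 1881.
1881 − 78·24 = 9, so 1881 ≡ 9 (mod 24).
(3 + 9) mod 24 = 12.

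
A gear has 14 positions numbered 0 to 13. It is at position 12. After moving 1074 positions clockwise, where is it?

8

1074 − 76·14 = 10, so 1074 ≡ 10 (mod 14).
(12 + 10) mod 14 = 8.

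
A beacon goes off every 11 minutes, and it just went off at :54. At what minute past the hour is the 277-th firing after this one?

41

277·11 = 3047.
3047 − 50·60 = 47, so 3047 ≡ 47 (mod 60).
(54 + 47) mod 60 = 41.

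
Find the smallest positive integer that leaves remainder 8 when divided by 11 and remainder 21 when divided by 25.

Since 25·4 ≡ 1 (mod 11), take x = 21 + 25·((8−21)·4 mod 11) = 21 + 25·3 = 96.
Check: 96 mod 11 = 8, 96 mod 25 = 21.

96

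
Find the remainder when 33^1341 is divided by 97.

Square-and-reduce mod 97: 33^1≡33, 33^2≡22, 33^4≡96, 33^8≡1, 33^16≡1, 33^32≡1, 33^64≡1, 33^128≡1, 33^256≡1, 33^512≡1, 33^1024≡1.
Since 1341 = 1 + 4 + 8 + 16 + 32 + 256 + 1024 in binary, 33^1341 ≡ 33·96·1·1·1·1·1 ≡ 64 (mod 97).

64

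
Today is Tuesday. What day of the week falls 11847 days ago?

11847 = 1692·7 + 3, so 11847 mod 7 = 3.
Tuesday − 3 days → Saturday.

Saturday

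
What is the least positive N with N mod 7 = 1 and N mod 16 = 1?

x ≡ 1 (mod 7) gives x ∈ {1}.
The first of these with x mod 16 = 1 is 1.

1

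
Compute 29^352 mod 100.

41

By repeated squaring mod 100: 29^1≡29, 29^2≡41, 29^4≡81, 29^8≡61, 29^16≡21, 29^32≡41, 29^64≡81, 29^128≡61, 29^256≡21.
352 = 32 + 64 + 256, so 29^352 ≡ 41·81·21 ≡ 41 (mod 100).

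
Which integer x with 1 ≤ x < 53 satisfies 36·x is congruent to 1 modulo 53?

36·28 = 1008 = 19·53 + 1, so 36⁻¹ ≡ 28 (mod 53).

28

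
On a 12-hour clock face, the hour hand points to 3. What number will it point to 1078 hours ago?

1078 mod 12 = 10 (since 89·12 = 1068).
3 − 10 → 5 on a 12-hour dial.

5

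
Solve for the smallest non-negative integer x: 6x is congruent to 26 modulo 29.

14

The inverse of 6 mod 29 is 5 (since 6·5 = 30 ≡ 1).
Multiplying both sides by 5: x ≡ 5·26 = 130 ≡ 14 (mod 29).
Check: 6·14 = 84 = 2·29 + 26.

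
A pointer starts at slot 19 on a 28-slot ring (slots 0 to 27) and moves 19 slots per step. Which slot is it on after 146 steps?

146·19 = 2774.
Dividing 2774 by 28 gives quotient 99 and remainder 2.
(19 + 2) mod 28 = 21.

21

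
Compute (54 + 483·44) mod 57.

45

483·44 = 21252.
Dividing 21252 by 57 gives quotient 372 and remainder 48.
(54 + 48) mod 57 = 45.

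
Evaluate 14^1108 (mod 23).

13

Successive squares of 14 mod 23: 14^1≡14, 14^2≡12, 14^4≡6, 14^8≡13, 14^16≡8, 14^32≡18, 14^64≡2, 14^128≡4, 14^256≡16, 14^512≡3, 14^1024≡9.
Since 1108 = 4 + 16 + 64 + 1024 in binary, 14^1108 ≡ 6·8·2·9 ≡ 13 (mod 23).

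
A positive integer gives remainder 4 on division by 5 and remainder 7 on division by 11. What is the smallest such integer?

29

x ≡ 4 (mod 5) gives x ∈ {4, 9, 14, 19, 24, 29}.
The first of these with x mod 11 = 7 is 29.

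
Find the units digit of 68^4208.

6

Last digits of 8^n: 8, 4, 2, 6 (period 4).
4208 leaves remainder 0 on division by 4, so 68^4208 ends in 6.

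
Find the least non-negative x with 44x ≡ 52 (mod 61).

40

44⁻¹ ≡ 43 (mod 61) because 44·43 = 1892 = 31·61 + 1.
So x ≡ 43·52 = 2236 ≡ 40 (mod 61).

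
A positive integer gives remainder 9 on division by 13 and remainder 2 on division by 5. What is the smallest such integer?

22

x ≡ 2 (mod 5) gives x ∈ {2, 7, 12, 17, 22}.
The first of these with x mod 13 = 9 is 22.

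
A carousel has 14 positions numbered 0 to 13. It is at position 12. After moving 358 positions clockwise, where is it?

6

358 mod 14 = 8 (since 25·14 = 350).
(12 + 8) mod 14 = 6.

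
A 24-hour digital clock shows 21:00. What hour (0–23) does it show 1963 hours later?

1963 − 81·24 = 19, so 1963 ≡ 19 (mod 24).
(21 + 19) mod 24 = 16.

16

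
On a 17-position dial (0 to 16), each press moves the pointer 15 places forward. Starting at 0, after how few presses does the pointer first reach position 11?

The inverse of 15 mod 17 is 8 (since 15·8 = 120 ≡ 1).
So x ≡ 8·11 = 88 ≡ 3 (mod 17).

3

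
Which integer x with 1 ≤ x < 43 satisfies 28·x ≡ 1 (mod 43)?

43 = 1·28 + 15
28 = 1·15 + 13
15 = 1·13 + 2
13 = 6·2 + 1
2 = 2·1 + 0
Back-substituting gives 28·20 ≡ 1 (mod 43).

20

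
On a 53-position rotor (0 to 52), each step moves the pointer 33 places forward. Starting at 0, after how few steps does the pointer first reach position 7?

50

The inverse of 33 mod 53 is 45 (since 33·45 = 1485 ≡ 1).
So x ≡ 45·7 = 315 ≡ 50 (mod 53).
Check: 33·50 = 1650 = 31·53 + 7.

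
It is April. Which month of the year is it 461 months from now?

461 = 38·12 + 5, so 461 mod 12 = 5.
April + 5 months → September.

September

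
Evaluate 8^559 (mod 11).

By repeated squaring mod 11: 8^1≡8, 8^2≡9, 8^4≡4, 8^8≡5, 8^16≡3, 8^32≡9, 8^64≡4, 8^128≡5, 8^256≡3, 8^512≡9.
Since 559 = 1 + 2 + 4 + 8 + 32 + 512 in binary, 8^559 ≡ 8·9·4·5·9·9 ≡ 7 (mod 11).

7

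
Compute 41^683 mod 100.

Successive squares of 41 mod 100: 41^1≡41, 41^2≡81, 41^4≡61, 41^8≡21, 41^16≡41, 41^32≡81, 41^64≡61, 41^128≡21, 41^256≡41, 41^512≡81.
683 = 1 + 2 + 8 + 32 + 128 + 512, so 41^683 ≡ 41·81·21·81·21·81 ≡ 21 (mod 100).

21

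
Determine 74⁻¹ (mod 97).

74·59 = 4366 = 45·97 + 1, so 74⁻¹ ≡ 59 (mod 97).

59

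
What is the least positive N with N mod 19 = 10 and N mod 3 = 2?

x ≡ 2 (mod 3) gives x ∈ {2, 5, 8, 11, 14, 17, 20, 23, …}.
The first of these with x mod 19 = 10 is 29.

29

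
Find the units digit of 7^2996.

1

Powers of 7 mod 10 repeat with period 4: 7, 9, 3, 1.
2996 leaves remainder 0 on division by 4, so 7^2996 ends in 1.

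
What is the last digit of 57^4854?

Last digits of 7^n: 7, 9, 3, 1 (period 4).
4854 leaves remainder 2 on division by 4, so 57^4854 ends in 9.

9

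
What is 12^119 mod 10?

8

Powers of 2 mod 10 repeat with period 4: 2, 4, 8, 6.
119 mod 4 = 3, so the last digit matches 2^3 = 8.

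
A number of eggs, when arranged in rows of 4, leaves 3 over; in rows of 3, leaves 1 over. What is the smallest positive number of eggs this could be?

Since 3·3 ≡ 1 (mod 4), take x = 1 + 3·((3−1)·3 mod 4) = 1 + 3·2 = 7.
Check: 7 mod 4 = 3, 7 mod 3 = 1.

7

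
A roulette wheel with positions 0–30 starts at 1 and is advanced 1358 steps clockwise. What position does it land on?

26

1358 mod 31 = 25 (since 43·31 = 1333).
(1 + 25) mod 31 = 26.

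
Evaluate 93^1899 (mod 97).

Square-and-reduce mod 97: 93^1≡93, 93^2≡16, 93^4≡62, 93^8≡61, 93^16≡35, 93^32≡61, 93^64≡35, 93^128≡61, 93^256≡35, 93^512≡61, 93^1024≡35.
Since 1899 = 1 + 2 + 8 + 32 + 64 + 256 + 512 + 1024 in binary, 93^1899 ≡ 93·16·61·61·35·35·61·35 ≡ 33 (mod 97).

33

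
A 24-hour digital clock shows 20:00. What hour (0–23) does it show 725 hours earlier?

15

725 = 30·24 + 5, so 725 mod 24 = 5.
(20 − 5) mod 24 = 15.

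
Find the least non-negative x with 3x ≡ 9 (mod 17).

3

The inverse of 3 mod 17 is 6 (since 3·6 = 18 ≡ 1).
So x ≡ 6·9 = 54 ≡ 3 (mod 17).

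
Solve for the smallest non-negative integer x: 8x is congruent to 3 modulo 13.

8⁻¹ ≡ 5 (mod 13) because 8·5 = 40 = 3·13 + 1.
So x ≡ 5·3 = 15 ≡ 2 (mod 13).
Check: 8·2 = 16 = 1·13 + 3.

2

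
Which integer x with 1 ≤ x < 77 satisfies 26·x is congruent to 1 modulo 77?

77 = 2·26 + 25
26 = 1·25 + 1
25 = 25·1 + 0
Back-substituting gives 26·3 ≡ 1 (mod 77).

3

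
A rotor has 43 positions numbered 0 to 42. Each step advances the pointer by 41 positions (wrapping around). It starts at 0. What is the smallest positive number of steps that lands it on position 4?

41

The inverse of 41 mod 43 is 21 (since 41·21 = 861 ≡ 1).
Multiplying both sides by 21: x ≡ 21·4 = 84 ≡ 41 (mod 43).
Check: 41·41 = 1681 = 39·43 + 4.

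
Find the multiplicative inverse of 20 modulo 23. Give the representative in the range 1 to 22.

15

23 = 1·20 + 3
20 = 6·3 + 2
3 = 1·2 + 1
2 = 2·1 + 0
Back-substituting gives 20·15 ≡ 1 (mod 23).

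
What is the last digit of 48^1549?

Powers of 8 mod 10 repeat with period 4: 8, 4, 2, 6.
1549 mod 4 = 1, so the last digit matches 8^1 = 8.

8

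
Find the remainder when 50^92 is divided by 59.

Square-and-reduce mod 59: 50^1≡50, 50^2≡22, 50^4≡12, 50^8≡26, 50^16≡27, 50^32≡21, 50^64≡28.
Since 92 = 4 + 8 + 16 + 64 in binary, 50^92 ≡ 12·26·27·28 ≡ 49 (mod 59).

49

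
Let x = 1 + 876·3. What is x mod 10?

876·3 = 2628.
2628 = 262·10 + 8, so 2628 mod 10 = 8.
(1 + 8) mod 10 = 9.

9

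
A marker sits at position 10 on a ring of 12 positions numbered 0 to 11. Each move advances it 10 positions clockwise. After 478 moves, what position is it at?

478·10 = 4780.
4780 − 398·12 = 4, so 4780 ≡ 4 (mod 12).
(10 + 4) mod 12 = 2.

2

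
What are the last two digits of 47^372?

41

Square-and-reduce mod 100: 47^1≡47, 47^2≡9, 47^4≡81, 47^8≡61, 47^16≡21, 47^32≡41, 47^64≡81, 47^128≡61, 47^256≡21.
372 = 4 + 16 + 32 + 64 + 256, so 47^372 ≡ 81·21·41·81·21 ≡ 41 (mod 100).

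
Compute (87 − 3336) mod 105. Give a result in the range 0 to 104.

6

3336 − 31·105 = 81, so 3336 ≡ 81 (mod 105).
(87 − 81) mod 105 = 6.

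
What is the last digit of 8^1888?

Powers of 8 mod 10 repeat with period 4: 8, 4, 2, 6.
1888 mod 4 = 0, so the last digit matches 8^4 = 6.

6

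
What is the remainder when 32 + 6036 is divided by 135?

128

Dividing 6036 by 135 gives quotient 44 and remainder 96.
(32 + 96) mod 135 = 128.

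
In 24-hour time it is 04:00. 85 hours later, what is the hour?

17

85 mod 24 = 13 (since 3·24 = 72).
(4 + 13) mod 24 = 17.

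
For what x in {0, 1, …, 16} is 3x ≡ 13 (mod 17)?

The inverse of 3 mod 17 is 6 (since 3·6 = 18 ≡ 1).
Multiplying both sides by 6: x ≡ 6·13 = 78 ≡ 10 (mod 17).

10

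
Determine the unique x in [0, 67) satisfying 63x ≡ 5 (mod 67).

63⁻¹ ≡ 50 (mod 67) because 63·50 = 3150 = 47·67 + 1.
Multiplying both sides by 50: x ≡ 50·5 = 250 ≡ 49 (mod 67).
Check: 63·49 = 3087 = 46·67 + 5.

49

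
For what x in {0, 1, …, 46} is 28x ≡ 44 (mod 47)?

The inverse of 28 mod 47 is 42 (since 28·42 = 1176 ≡ 1).
So x ≡ 42·44 = 1848 ≡ 15 (mod 47).
Check: 28·15 = 420 = 8·47 + 44.

15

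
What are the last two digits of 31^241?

31

Successive squares of 31 mod 100: 31^1≡31, 31^2≡61, 31^4≡21, 31^8≡41, 31^16≡81, 31^32≡61, 31^64≡21, 31^128≡41.
Since 241 = 1 + 16 + 32 + 64 + 128 in binary, 31^241 ≡ 31·81·61·21·41 ≡ 31 (mod 100).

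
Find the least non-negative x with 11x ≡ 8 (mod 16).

The inverse of 11 mod 16 is 3 (since 11·3 = 33 ≡ 1).
So x ≡ 3·8 = 24 ≡ 8 (mod 16).

8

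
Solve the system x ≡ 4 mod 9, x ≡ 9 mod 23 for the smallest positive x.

x ≡ 4 (mod 9) gives x ∈ {4, 13, 22, 31, 40, 49, 58, 67, …}.
The first of these with x mod 23 = 9 is 193.

193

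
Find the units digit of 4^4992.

6

Powers of 4 mod 10 repeat with period 2: 4, 6.
4992 mod 2 = 0, so the last digit matches 4^2 = 6.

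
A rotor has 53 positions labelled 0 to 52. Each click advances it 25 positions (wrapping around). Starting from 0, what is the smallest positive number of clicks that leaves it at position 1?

17

53 = 2·25 + 3
25 = 8·3 + 1
3 = 3·1 + 0
Back-substituting gives 25·17 ≡ 1 (mod 53).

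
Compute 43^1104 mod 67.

59

Square-and-reduce mod 67: 43^1≡43, 43^2≡40, 43^4≡59, 43^8≡64, 43^16≡9, 43^32≡14, 43^64≡62, 43^128≡25, 43^256≡22, 43^512≡15, 43^1024≡24.
1104 = 16 + 64 + 1024, so 43^1104 ≡ 9·62·24 ≡ 59 (mod 67).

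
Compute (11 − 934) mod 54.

934 = 17·54 + 16, so 934 mod 54 = 16.
(11 − 16) mod 54 = 49.

49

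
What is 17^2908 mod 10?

The units digit of 17^n cycles with period 4: 7, 9, 3, 1, …
2908 leaves remainder 0 on division by 4, so 17^2908 ends in 1.

1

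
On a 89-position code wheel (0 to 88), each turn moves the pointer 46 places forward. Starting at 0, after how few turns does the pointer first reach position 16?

46⁻¹ ≡ 60 (mod 89) because 46·60 = 2760 = 31·89 + 1.
So x ≡ 60·16 = 960 ≡ 70 (mod 89).

70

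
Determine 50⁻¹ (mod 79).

50·49 = 2450 = 31·79 + 1, so 50⁻¹ ≡ 49 (mod 79).

49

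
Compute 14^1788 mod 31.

16

Square-and-reduce mod 31: 14^1≡14, 14^2≡10, 14^4≡7, 14^8≡18, 14^16≡14, 14^32≡10, 14^64≡7, 14^128≡18, 14^256≡14, 14^512≡10, 14^1024≡7.
1788 = 4 + 8 + 16 + 32 + 64 + 128 + 512 + 1024, so 14^1788 ≡ 7·18·14·10·7·18·10·7 ≡ 16 (mod 31).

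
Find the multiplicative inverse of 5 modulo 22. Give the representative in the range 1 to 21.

9

22 = 4·5 + 2
5 = 2·2 + 1
2 = 2·1 + 0
Back-substituting gives 5·9 ≡ 1 (mod 22).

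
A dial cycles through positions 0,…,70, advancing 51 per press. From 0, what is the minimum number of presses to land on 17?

24

51⁻¹ ≡ 39 (mod 71) because 51·39 = 1989 = 28·71 + 1.
Multiplying both sides by 39: x ≡ 39·17 = 663 ≡ 24 (mod 71).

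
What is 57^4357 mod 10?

7

The units digit of 57^n cycles with period 4: 7, 9, 3, 1, …
4357 leaves remainder 1 on division by 4, so 57^4357 ends in 7.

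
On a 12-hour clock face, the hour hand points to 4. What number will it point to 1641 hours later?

1

1641 = 136·12 + 9, so 1641 mod 12 = 9.
4 + 9 → 1 on a 12-hour dial.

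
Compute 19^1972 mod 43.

Successive squares of 19 mod 43: 19^1≡19, 19^2≡17, 19^4≡31, 19^8≡15, 19^16≡10, 19^32≡14, 19^64≡24, 19^128≡17, 19^256≡31, 19^512≡15, 19^1024≡10.
Since 1972 = 4 + 16 + 32 + 128 + 256 + 512 + 1024 in binary, 19^1972 ≡ 31·10·14·17·31·15·10 ≡ 38 (mod 43).

38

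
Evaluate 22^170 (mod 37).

Square-and-reduce mod 37: 22^1≡22, 22^2≡3, 22^4≡9, 22^8≡7, 22^16≡12, 22^32≡33, 22^64≡16, 22^128≡34.
170 = 2 + 8 + 32 + 128, so 22^170 ≡ 3·7·33·34 ≡ 30 (mod 37).

30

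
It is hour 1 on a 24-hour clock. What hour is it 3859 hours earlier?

6

Dividing 3859 by 24 gives quotient 160 and remainder 19.
(1 − 19) mod 24 = 6.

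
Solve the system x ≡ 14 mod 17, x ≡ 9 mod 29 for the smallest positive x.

x ≡ 14 (mod 17) gives x ∈ {14, 31, 48, 65, 82, 99, 116, 133, …}.
The first of these with x mod 29 = 9 is 473.

473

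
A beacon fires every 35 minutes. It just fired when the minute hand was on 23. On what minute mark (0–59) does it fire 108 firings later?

23

108·35 = 3780.
3780 − 63·60 = 0, so 3780 ≡ 0 (mod 60).
(23 + 0) mod 60 = 23.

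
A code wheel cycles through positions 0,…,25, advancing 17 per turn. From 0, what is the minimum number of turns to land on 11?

19

The inverse of 17 mod 26 is 23 (since 17·23 = 391 ≡ 1).
Multiplying both sides by 23: x ≡ 23·11 = 253 ≡ 19 (mod 26).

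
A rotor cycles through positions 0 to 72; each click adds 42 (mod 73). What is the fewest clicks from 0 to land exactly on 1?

73 = 1·42 + 31
42 = 1·31 + 11
31 = 2·11 + 9
11 = 1·9 + 2
9 = 4·2 + 1
2 = 2·1 + 0
Back-substituting gives 42·40 ≡ 1 (mod 73).

40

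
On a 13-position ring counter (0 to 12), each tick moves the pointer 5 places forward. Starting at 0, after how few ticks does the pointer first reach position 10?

2

The inverse of 5 mod 13 is 8 (since 5·8 = 40 ≡ 1).
Multiplying both sides by 8: x ≡ 8·10 = 80 ≡ 2 (mod 13).
Check: 5·2 = 10 = 0·13 + 10.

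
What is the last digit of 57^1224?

1

The units digit of 57^n cycles with period 4: 7, 9, 3, 1, …
1224 leaves remainder 0 on division by 4, so 57^1224 ends in 1.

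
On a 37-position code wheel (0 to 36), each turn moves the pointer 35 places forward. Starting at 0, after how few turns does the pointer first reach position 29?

4

The inverse of 35 mod 37 is 18 (since 35·18 = 630 ≡ 1).
Multiplying both sides by 18: x ≡ 18·29 = 522 ≡ 4 (mod 37).
Check: 35·4 = 140 = 3·37 + 29.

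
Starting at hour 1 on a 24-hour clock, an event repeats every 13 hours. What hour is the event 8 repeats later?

8·13 = 104.
104 mod 24 = 8 (since 4·24 = 96).
(1 + 8) mod 24 = 9.

9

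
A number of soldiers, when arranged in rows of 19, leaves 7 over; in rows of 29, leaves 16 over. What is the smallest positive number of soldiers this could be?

x ≡ 7 (mod 19) gives x ∈ {7, 26, 45}.
The first of these with x mod 29 = 16 is 45.

45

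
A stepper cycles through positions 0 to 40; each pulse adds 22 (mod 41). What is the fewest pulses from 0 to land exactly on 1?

28

41 = 1·22 + 19
22 = 1·19 + 3
19 = 6·3 + 1
3 = 3·1 + 0
Back-substituting gives 22·28 ≡ 1 (mod 41).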